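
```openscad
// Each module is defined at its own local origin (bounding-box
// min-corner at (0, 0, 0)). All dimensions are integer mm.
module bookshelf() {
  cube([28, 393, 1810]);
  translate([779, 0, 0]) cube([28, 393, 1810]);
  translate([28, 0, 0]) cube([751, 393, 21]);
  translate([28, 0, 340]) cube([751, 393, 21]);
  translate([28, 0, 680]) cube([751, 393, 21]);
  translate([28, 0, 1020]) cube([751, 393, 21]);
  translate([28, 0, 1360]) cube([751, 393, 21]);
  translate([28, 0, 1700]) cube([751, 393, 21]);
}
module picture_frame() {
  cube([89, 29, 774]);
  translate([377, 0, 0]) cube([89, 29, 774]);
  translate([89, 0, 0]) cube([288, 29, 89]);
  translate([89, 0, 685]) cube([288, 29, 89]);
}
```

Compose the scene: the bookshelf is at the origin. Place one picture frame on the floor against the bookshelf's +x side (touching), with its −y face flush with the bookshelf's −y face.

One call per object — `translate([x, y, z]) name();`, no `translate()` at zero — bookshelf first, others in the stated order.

bookshelf();
translate([807, 0, 0]) picture_frame();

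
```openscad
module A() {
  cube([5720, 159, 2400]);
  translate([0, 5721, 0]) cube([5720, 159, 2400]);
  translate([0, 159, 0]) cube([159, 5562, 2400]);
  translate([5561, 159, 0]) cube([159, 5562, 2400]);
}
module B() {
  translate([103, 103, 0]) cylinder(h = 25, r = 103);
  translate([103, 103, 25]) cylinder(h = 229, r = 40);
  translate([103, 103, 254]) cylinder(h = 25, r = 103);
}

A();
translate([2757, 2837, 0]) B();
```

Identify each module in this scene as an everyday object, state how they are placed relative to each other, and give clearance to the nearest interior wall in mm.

A is a house frame. B is a spool. The spool sits inside the house frame, centred. The clearance to the nearest interior wall is 2598 mm.

Clearances: x = 2598, y = 2678; minimum 2598 mm.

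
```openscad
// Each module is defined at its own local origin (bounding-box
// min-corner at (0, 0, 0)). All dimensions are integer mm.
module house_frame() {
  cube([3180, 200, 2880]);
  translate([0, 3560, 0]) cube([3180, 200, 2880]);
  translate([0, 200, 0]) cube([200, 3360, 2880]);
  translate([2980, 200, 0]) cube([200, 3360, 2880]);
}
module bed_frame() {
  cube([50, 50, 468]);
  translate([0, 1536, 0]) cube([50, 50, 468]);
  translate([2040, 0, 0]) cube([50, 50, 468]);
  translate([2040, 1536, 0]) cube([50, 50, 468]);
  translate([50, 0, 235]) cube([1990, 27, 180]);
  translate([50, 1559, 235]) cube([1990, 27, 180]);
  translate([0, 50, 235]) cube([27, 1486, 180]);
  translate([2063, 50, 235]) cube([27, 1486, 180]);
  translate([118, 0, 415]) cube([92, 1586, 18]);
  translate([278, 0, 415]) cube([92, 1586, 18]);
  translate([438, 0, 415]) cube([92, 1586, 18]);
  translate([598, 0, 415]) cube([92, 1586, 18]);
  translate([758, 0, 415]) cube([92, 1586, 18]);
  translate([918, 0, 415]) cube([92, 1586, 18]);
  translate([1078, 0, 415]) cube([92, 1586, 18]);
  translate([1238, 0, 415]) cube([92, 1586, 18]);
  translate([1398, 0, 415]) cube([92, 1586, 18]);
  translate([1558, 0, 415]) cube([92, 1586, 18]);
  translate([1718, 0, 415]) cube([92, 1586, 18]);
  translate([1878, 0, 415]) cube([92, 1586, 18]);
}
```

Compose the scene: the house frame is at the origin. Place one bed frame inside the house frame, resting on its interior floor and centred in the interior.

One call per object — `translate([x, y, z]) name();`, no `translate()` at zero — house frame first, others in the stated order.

house_frame();
translate([545, 1087, 0]) bed_frame();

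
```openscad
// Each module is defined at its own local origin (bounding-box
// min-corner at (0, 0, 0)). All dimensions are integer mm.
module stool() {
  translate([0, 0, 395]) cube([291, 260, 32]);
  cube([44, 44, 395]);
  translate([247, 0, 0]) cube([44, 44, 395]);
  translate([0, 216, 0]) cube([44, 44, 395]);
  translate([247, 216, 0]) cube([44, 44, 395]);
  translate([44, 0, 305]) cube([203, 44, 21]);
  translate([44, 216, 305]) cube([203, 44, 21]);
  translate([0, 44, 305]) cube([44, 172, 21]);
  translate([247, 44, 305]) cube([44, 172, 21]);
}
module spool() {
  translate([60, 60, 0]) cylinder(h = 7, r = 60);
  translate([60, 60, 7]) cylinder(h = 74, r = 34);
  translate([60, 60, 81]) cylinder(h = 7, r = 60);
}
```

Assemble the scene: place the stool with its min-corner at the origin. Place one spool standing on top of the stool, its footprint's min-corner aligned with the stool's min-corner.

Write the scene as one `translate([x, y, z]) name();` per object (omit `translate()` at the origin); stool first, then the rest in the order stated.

stool();
translate([0, 0, 427]) spool();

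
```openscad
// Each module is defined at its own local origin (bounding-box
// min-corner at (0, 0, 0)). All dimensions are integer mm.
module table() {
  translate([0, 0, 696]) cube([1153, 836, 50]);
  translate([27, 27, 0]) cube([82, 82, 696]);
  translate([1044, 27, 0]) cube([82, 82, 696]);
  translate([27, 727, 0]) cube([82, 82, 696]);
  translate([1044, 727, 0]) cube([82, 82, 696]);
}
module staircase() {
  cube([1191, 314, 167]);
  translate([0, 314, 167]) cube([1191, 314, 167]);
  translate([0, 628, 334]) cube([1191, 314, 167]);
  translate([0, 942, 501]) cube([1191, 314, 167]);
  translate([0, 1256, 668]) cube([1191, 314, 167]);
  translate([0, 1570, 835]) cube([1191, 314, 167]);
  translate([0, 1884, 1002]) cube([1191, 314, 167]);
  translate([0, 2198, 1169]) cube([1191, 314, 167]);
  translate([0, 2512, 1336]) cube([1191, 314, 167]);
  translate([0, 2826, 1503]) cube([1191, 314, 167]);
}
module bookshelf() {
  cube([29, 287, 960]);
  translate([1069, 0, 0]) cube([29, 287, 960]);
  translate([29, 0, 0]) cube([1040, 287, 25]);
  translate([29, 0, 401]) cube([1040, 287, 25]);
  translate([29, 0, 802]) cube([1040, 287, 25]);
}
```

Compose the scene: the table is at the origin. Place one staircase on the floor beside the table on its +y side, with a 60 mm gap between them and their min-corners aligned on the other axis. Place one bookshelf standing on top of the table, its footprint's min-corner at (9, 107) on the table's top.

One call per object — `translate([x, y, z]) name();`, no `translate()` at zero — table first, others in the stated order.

table();
translate([0, 896, 0]) staircase();
translate([9, 107, 746]) bookshelf();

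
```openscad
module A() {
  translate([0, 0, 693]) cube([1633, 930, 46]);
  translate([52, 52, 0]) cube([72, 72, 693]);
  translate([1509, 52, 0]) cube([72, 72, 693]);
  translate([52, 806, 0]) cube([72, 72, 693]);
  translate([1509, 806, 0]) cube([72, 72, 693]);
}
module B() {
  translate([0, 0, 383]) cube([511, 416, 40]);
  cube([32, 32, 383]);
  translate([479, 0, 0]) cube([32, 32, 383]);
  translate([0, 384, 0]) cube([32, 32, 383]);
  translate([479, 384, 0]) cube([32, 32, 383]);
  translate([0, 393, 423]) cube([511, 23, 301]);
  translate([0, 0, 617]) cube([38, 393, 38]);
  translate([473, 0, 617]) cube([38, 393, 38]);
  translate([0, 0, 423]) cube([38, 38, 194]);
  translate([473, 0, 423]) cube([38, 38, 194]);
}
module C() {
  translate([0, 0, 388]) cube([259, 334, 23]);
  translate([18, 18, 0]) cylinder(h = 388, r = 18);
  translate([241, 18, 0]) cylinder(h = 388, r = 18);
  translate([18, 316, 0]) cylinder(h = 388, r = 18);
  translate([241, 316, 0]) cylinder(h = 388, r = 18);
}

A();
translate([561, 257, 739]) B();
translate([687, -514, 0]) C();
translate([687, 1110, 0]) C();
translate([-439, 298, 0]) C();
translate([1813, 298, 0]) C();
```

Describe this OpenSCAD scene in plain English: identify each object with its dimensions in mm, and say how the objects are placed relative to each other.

A is a rectangular dining table. The top is 1633×930×46 mm with its upper surface at z = 739 mm. It stands on four 72×72 mm square legs, each inset 52 mm from the nearest pair of top edges, running from the floor to the underside of the top.

B is a chair: 511×416 mm seat, 40 mm thick, top at z = 423 mm, on four 32 mm square corner legs flush with the seat edges. A 23 mm thick backrest slab spans the full seat width, extending 301 mm above the seat top, its back face flush with the seat's +y edge. Two armrests of 38×38 mm section run along each side from the seat's front edge to the front of the backrest, top faces 232 mm above the seat top and outer faces flush with the seat's x-edges; a 38×38 mm post under the front of each armrest stands on the seat at the front corner.

C is a simple wooden stool: a rectangular seat 259 mm (x) by 334 mm (y), 23 mm thick, top face at z = 411 mm, on four round legs, each 36 mm in diameter. The legs rest on z = 0, each leg's axis is inset half a diameter from the nearest pair of seat edges (so the leg's bounding box is flush with the corner).

The chair is on top of the table, centred. Four stools sit around the table at the −y, +y, −x, +x sides.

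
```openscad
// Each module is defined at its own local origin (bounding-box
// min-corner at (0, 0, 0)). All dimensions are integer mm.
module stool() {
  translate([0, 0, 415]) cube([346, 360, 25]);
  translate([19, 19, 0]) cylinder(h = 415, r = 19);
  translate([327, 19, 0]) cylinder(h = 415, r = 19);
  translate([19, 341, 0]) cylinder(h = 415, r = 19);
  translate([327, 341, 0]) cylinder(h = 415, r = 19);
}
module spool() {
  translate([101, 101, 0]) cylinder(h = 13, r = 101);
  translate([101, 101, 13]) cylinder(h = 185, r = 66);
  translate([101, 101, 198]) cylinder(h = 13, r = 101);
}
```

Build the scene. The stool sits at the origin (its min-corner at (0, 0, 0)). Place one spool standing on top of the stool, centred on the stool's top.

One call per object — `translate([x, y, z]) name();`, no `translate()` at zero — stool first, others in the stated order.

stool();
translate([72, 79, 440]) spool();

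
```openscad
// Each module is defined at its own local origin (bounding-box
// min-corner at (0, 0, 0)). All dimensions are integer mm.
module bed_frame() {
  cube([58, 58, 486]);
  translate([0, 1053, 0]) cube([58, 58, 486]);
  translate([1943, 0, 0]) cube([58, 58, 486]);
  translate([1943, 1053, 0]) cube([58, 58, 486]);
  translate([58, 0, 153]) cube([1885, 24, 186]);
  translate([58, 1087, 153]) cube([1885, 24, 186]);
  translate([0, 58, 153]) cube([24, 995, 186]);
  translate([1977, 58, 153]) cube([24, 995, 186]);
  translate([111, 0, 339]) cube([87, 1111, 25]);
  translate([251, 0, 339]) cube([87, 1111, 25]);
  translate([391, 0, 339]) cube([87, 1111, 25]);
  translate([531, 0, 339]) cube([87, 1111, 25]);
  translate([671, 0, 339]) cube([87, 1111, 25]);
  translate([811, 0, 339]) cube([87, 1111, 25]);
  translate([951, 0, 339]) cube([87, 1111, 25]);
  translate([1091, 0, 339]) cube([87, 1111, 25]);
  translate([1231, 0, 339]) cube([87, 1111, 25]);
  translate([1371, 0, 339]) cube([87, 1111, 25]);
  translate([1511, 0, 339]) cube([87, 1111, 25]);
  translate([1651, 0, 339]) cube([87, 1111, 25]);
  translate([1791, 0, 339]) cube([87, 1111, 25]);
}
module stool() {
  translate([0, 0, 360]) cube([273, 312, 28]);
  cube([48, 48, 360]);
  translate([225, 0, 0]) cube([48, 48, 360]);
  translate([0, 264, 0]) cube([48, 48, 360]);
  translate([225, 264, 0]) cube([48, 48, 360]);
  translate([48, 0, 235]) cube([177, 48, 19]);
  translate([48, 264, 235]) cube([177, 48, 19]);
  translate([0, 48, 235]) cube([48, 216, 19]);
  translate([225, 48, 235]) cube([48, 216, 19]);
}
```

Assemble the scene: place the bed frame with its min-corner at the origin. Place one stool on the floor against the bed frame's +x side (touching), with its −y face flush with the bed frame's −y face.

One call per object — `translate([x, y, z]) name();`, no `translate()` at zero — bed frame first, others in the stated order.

bed_frame();
translate([2001, 0, 0]) stool();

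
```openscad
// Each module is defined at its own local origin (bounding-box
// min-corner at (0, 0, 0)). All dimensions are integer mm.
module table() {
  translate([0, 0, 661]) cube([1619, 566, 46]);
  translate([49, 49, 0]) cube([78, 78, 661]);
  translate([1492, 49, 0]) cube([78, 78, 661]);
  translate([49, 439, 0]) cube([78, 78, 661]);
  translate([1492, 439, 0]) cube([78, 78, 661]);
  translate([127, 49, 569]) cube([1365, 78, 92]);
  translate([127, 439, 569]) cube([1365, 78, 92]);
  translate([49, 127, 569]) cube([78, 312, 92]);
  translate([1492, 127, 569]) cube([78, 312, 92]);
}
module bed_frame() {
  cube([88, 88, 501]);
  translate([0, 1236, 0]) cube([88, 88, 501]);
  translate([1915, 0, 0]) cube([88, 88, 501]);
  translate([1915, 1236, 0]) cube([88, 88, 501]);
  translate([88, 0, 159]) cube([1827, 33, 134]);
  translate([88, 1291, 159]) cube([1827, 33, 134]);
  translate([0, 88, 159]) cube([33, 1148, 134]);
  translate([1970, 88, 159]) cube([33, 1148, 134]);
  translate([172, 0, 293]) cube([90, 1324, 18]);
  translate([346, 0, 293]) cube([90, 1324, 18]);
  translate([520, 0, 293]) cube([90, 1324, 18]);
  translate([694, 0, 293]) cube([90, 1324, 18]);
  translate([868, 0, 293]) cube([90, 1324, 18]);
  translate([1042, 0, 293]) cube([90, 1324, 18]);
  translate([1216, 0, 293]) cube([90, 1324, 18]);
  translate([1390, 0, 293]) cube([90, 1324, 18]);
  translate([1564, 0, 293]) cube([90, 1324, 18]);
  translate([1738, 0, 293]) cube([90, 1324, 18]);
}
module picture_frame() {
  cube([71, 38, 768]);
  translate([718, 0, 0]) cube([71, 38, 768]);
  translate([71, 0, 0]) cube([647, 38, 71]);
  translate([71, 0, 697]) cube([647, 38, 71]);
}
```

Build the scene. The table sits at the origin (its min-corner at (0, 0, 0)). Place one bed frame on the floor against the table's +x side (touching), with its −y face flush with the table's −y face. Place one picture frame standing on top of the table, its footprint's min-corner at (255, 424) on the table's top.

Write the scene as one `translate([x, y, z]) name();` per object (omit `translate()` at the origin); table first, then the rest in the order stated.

table();
translate([1619, 0, 0]) bed_frame();
translate([255, 424, 707]) picture_frame();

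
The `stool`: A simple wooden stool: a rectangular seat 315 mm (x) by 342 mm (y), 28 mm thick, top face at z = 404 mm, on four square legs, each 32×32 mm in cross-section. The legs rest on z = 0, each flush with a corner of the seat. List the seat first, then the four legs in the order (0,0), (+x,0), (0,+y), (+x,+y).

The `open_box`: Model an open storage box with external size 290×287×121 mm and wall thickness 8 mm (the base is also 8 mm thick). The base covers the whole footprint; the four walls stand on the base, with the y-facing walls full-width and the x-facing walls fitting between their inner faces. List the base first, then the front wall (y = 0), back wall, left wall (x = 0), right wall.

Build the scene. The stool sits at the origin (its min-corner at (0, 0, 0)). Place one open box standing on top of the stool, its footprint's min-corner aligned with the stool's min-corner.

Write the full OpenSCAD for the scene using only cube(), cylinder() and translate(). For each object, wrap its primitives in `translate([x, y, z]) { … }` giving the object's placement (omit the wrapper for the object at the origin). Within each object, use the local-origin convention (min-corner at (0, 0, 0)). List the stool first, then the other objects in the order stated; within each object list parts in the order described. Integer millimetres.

translate([0, 0, 376]) cube([315, 342, 28]);
cube([32, 32, 376]);
translate([283, 0, 0]) cube([32, 32, 376]);
translate([0, 310, 0]) cube([32, 32, 376]);
translate([283, 310, 0]) cube([32, 32, 376]);
translate([0, 0, 404]) {
  cube([290, 287, 8]);
  translate([0, 0, 8]) cube([290, 8, 113]);
  translate([0, 279, 8]) cube([290, 8, 113]);
  translate([0, 8, 8]) cube([8, 271, 113]);
  translate([282, 8, 8]) cube([8, 271, 113]);
}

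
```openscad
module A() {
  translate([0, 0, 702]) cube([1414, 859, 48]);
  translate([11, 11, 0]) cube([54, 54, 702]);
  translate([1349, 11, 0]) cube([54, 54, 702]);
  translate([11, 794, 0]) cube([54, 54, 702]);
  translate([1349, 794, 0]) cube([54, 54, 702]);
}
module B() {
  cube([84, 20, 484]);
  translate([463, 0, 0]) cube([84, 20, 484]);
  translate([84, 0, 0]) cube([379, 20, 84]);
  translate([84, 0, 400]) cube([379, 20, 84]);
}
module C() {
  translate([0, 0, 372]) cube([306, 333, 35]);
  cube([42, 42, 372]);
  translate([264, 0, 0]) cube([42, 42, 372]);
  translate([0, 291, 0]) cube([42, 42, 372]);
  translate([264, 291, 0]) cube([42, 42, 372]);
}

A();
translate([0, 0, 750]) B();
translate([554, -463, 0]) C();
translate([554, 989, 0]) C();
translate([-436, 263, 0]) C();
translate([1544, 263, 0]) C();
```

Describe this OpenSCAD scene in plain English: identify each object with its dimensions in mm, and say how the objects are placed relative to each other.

A is a table: top 1414 mm (x) × 859 mm (y), 48 mm thick, upper face at z = 750 mm, on four 54×54 mm square legs, each inset 11 mm from the nearest pair of top edges, running from z = 0 to the bottom of the top.

B is a rectangular picture frame lying in the x–z plane (depth along y). The opening is 379 mm wide (x) by 316 mm tall (z), surrounded by a border 84 mm wide on all four sides. The frame is 20 mm deep and is made of two full-height vertical stiles with two horizontal rails fitted between them.

C is a simple wooden stool: a rectangular seat 306 mm (x) by 333 mm (y), 35 mm thick, top face at z = 407 mm, on four square legs, each 42×42 mm in cross-section. The legs rest on z = 0, each flush with a corner of the seat.

The picture frame is on top of the table. Four stools sit around the table at the −y, +y, −x, +x sides.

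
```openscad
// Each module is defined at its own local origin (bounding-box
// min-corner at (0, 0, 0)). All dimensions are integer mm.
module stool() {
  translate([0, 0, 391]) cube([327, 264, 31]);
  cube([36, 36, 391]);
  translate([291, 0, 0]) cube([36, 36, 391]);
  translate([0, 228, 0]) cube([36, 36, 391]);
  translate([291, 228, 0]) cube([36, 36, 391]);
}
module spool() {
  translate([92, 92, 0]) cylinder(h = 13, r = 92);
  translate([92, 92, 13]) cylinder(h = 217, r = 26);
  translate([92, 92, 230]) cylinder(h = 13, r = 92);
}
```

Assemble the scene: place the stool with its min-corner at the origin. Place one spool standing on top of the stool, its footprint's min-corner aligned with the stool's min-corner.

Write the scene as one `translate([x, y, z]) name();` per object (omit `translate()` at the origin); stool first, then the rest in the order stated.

stool();
translate([0, 0, 422]) spool();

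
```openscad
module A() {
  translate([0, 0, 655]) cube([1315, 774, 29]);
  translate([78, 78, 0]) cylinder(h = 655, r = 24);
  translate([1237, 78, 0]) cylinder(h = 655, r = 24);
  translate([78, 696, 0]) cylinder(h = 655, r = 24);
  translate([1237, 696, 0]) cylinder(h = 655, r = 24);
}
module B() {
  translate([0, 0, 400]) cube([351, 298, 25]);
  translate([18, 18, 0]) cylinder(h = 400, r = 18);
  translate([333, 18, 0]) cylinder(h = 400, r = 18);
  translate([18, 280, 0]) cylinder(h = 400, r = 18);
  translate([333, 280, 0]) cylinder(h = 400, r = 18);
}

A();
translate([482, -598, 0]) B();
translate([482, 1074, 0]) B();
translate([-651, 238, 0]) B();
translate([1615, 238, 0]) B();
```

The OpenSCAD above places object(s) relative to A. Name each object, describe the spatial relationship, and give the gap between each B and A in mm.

A is a table. B is a stool. Four stools sit around the table at the −y, +y, −x, +x sides. The gap between each stool and the table is 300 mm.

Each stool's nearest face is 300 mm from the table's bounding box.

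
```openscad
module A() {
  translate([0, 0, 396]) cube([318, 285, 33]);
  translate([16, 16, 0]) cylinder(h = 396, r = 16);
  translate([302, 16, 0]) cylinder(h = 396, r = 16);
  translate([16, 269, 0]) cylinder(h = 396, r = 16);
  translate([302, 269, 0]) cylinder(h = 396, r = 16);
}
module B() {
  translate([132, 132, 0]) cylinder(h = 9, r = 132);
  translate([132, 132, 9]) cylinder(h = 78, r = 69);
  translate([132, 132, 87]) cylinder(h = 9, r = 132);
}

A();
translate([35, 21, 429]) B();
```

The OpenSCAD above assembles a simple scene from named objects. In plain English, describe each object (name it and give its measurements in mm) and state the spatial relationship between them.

A is a four-legged stool. The seat is 318×285 mm, 33 mm thick, top at z = 429 mm. It stands on four round legs, each 32 mm in diameter, from z = 0 to the seat underside, each leg's axis is inset half a diameter from the nearest pair of seat edges (so the leg's bounding box is flush with the corner).

B is a spool: two coaxial disc flanges of radius 132 mm and thickness 9 mm, joined by a core cylinder of radius 69 mm and height 78 mm. The lower flange rests on z = 0 and the three cylinders share a vertical axis.

The spool is on top of the stool.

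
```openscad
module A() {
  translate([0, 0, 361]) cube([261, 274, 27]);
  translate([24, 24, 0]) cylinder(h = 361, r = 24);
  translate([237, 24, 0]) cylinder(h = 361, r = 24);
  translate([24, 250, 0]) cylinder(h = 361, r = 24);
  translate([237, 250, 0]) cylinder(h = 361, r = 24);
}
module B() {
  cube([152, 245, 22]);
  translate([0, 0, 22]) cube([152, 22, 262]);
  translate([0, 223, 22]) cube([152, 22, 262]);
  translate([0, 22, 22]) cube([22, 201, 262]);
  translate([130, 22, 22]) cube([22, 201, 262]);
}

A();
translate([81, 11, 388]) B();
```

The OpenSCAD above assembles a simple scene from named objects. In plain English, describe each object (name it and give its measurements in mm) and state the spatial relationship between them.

A is a four-legged stool. The seat is a 261×274×27 mm slab whose top surface is at z = 388 mm; four round legs, each 48 mm in diameter, run from the floor (z = 0) to the underside of the seat, each leg's axis is inset half a diameter from the nearest pair of seat edges (so the leg's bounding box is flush with the corner).

B is an open-topped rectangular box: outside dimensions 152×245×284 mm, with a uniform wall and base thickness of 22 mm. The base is a full 152×245 slab on the floor; four walls sit on top of the base. The front and back walls (the −y and +y sides) span the full width; the two side walls fit between them.

The open box is on top of the stool.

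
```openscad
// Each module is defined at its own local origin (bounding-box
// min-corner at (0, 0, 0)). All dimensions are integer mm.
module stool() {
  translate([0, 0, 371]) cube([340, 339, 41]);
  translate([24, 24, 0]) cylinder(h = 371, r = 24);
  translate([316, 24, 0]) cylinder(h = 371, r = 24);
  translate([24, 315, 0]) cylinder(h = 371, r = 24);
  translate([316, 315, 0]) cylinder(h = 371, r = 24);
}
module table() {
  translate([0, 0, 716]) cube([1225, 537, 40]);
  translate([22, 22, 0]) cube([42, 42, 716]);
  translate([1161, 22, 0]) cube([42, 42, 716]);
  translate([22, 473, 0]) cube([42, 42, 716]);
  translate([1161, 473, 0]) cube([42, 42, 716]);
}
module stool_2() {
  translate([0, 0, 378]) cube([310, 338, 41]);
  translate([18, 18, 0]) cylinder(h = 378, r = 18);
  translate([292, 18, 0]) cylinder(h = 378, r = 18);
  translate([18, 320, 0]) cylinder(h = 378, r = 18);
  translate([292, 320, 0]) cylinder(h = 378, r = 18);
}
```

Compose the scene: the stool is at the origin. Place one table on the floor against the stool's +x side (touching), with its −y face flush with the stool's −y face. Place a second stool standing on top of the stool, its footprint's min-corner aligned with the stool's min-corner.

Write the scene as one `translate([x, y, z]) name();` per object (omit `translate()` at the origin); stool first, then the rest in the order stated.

stool();
translate([340, 0, 0]) table();
translate([0, 0, 412]) stool_2();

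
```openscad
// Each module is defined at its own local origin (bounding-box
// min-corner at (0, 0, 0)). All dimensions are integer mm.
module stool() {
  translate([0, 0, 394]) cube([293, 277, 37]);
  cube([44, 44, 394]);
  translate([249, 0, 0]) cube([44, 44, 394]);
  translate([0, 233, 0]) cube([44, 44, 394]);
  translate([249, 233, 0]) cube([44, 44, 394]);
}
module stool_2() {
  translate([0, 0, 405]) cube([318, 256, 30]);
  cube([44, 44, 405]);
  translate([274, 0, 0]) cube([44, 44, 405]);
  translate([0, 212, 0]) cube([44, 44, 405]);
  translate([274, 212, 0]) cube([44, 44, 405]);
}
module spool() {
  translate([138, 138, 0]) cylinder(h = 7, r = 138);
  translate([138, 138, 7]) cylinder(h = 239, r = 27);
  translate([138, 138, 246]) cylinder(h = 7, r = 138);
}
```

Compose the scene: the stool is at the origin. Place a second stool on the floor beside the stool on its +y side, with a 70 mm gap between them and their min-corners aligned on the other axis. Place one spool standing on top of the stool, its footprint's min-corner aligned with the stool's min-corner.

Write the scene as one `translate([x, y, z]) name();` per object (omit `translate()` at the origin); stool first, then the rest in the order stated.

stool();
translate([0, 347, 0]) stool_2();
translate([0, 0, 431]) spool();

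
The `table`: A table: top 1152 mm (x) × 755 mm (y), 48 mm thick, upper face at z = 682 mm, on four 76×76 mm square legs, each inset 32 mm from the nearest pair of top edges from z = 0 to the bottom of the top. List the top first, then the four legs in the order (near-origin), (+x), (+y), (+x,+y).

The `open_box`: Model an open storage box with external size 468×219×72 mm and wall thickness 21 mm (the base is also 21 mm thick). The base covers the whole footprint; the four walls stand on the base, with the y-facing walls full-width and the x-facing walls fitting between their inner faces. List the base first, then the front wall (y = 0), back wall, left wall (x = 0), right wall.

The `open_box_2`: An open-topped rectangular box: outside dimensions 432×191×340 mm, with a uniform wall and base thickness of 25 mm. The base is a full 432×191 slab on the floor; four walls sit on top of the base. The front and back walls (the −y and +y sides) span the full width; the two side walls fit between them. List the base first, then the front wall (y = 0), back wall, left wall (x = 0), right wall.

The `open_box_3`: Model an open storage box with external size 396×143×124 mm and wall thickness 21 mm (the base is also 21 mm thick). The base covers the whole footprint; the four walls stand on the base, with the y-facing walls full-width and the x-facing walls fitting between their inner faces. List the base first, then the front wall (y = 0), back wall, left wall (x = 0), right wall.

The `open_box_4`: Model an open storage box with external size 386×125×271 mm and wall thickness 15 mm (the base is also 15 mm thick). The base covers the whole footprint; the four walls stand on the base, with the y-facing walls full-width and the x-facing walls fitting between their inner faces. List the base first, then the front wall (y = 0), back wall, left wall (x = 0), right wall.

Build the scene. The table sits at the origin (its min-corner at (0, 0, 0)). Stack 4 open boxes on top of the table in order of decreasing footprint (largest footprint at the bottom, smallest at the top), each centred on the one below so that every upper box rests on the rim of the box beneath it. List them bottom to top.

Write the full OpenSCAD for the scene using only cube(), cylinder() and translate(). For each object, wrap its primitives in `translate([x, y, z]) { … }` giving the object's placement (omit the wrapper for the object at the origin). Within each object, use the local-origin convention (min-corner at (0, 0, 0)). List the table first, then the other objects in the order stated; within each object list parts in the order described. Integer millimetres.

translate([0, 0, 634]) cube([1152, 755, 48]);
translate([32, 32, 0]) cube([76, 76, 634]);
translate([1044, 32, 0]) cube([76, 76, 634]);
translate([32, 647, 0]) cube([76, 76, 634]);
translate([1044, 647, 0]) cube([76, 76, 634]);
translate([342, 268, 682]) {
  cube([468, 219, 21]);
  translate([0, 0, 21]) cube([468, 21, 51]);
  translate([0, 198, 21]) cube([468, 21, 51]);
  translate([0, 21, 21]) cube([21, 177, 51]);
  translate([447, 21, 21]) cube([21, 177, 51]);
}
translate([360, 282, 754]) {
  cube([432, 191, 25]);
  translate([0, 0, 25]) cube([432, 25, 315]);
  translate([0, 166, 25]) cube([432, 25, 315]);
  translate([0, 25, 25]) cube([25, 141, 315]);
  translate([407, 25, 25]) cube([25, 141, 315]);
}
translate([378, 306, 1094]) {
  cube([396, 143, 21]);
  translate([0, 0, 21]) cube([396, 21, 103]);
  translate([0, 122, 21]) cube([396, 21, 103]);
  translate([0, 21, 21]) cube([21, 101, 103]);
  translate([375, 21, 21]) cube([21, 101, 103]);
}
translate([383, 315, 1218]) {
  cube([386, 125, 15]);
  translate([0, 0, 15]) cube([386, 15, 256]);
  translate([0, 110, 15]) cube([386, 15, 256]);
  translate([0, 15, 15]) cube([15, 95, 256]);
  translate([371, 15, 15]) cube([15, 95, 256]);
}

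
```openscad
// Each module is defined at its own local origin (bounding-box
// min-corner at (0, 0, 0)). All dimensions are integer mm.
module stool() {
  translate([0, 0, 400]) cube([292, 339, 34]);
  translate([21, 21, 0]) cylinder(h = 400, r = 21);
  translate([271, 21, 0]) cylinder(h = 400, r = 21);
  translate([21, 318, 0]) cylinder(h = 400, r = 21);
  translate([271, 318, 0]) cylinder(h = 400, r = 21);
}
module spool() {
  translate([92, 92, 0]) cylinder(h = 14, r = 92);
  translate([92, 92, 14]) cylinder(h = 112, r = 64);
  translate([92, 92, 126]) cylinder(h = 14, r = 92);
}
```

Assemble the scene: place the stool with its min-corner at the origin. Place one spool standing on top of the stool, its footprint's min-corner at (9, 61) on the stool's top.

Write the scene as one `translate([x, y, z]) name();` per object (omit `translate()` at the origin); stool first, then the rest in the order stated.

stool();
translate([9, 61, 434]) spool();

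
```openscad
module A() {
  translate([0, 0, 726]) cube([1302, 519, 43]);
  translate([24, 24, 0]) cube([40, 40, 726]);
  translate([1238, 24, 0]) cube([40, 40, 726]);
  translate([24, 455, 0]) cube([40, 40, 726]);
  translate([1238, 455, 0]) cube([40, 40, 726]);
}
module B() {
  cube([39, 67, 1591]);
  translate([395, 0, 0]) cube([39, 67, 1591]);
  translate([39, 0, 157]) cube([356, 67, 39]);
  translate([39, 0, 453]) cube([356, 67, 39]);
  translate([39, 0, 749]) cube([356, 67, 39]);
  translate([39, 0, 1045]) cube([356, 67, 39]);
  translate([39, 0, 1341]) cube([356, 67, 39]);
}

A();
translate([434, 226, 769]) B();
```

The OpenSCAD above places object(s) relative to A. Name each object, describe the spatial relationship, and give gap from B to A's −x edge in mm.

The ladder's min-x is at 434; the table's min-x is 0; gap = 434 mm.

A is a table. B is a ladder. The ladder is on top of the table, centred. The gap from the ladder to the table's −x edge is 434 mm.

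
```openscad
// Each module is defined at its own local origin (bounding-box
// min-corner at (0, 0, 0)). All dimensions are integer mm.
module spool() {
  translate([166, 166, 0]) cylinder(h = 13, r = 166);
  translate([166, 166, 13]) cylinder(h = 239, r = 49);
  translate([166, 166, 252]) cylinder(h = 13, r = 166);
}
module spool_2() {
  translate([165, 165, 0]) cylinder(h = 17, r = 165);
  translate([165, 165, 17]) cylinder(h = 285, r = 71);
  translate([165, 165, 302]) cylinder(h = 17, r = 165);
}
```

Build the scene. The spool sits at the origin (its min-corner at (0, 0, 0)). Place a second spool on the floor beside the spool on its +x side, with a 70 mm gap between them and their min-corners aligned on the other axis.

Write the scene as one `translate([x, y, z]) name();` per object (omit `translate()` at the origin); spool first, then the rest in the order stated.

spool();
translate([402, 0, 0]) spool_2();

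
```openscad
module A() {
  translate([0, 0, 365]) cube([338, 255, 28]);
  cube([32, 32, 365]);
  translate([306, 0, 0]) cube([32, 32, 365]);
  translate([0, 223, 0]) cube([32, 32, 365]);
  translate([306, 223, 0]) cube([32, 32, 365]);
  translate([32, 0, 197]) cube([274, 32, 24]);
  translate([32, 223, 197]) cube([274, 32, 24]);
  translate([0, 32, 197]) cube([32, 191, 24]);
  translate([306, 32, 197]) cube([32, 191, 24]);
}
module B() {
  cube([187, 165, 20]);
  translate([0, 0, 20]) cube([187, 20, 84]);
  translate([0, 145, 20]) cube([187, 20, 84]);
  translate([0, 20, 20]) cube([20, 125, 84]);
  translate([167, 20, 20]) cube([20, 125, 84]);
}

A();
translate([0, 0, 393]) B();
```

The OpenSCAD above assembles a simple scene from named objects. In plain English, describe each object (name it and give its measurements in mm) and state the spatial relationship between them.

A is a four-legged stool. The seat is 338×255 mm, 28 mm thick, top at z = 393 mm. It stands on four square legs, each 32×32 mm in cross-section, from z = 0 to the seat underside, each flush with a corner of the seat. Four stretchers, 32 mm wide and 24 mm tall, connect adjacent legs with their undersides at z = 197 mm, each running between the inner faces of the legs it joins and aligned with the legs' outer faces on the other axis.

B is an open-topped rectangular box: outside dimensions 187×165×104 mm, with a uniform wall and base thickness of 20 mm. The base is a full 187×165 slab on the floor; four walls sit on top of the base. The front and back walls (the −y and +y sides) span the full width; the two side walls fit between them.

The open box is on top of the stool.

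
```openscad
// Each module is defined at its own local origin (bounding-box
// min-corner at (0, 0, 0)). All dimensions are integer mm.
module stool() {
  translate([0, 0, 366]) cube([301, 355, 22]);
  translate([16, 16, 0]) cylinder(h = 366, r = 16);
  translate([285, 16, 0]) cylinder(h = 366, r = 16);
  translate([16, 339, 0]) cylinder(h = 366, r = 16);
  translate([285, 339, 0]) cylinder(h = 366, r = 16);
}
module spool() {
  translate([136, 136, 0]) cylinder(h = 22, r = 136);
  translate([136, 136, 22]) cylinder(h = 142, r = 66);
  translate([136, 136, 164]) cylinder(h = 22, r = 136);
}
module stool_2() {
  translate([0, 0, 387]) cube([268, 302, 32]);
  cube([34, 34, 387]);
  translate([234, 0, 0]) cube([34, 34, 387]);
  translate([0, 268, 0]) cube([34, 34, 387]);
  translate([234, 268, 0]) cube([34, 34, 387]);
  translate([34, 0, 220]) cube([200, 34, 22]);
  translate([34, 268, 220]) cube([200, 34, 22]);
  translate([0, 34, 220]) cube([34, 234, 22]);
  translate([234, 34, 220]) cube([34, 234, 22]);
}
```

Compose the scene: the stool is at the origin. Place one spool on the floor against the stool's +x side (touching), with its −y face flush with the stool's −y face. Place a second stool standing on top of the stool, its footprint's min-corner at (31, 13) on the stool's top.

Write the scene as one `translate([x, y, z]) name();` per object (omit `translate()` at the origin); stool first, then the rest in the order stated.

stool();
translate([301, 0, 0]) spool();
translate([31, 13, 388]) stool_2();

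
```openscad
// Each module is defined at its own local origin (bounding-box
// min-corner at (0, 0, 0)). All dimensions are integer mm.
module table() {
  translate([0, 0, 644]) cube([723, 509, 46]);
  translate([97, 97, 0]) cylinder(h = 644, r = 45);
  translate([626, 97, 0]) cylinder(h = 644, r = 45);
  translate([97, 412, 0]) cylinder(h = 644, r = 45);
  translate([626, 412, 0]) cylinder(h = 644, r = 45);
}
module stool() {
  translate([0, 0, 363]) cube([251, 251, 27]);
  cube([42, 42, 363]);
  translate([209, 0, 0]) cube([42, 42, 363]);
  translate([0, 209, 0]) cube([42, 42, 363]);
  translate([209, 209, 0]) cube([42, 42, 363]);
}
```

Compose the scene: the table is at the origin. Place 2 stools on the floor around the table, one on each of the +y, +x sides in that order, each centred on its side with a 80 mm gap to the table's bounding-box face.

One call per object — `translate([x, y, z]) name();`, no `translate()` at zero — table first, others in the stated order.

table();
translate([236, 589, 0]) stool();
translate([803, 129, 0]) stool();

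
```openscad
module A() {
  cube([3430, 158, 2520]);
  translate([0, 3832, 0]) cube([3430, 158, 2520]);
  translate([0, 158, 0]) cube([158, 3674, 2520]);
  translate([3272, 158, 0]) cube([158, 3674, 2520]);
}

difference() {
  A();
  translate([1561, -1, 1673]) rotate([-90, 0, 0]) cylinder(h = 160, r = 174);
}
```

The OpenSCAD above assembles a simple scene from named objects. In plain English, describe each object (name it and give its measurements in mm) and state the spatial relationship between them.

A is the wall frame of a small rectangular building: four walls, each 2520 mm tall and 158 mm thick, enclosing a footprint 3430 mm (x) by 3990 mm (y) outside-to-outside, with no floor or roof. The front and back walls (the −y and +y sides) span the full width; the two side walls fit between them.

The house frame has a circular hole of radius 174 mm through its front wall, centred at (x = 1561, z = 1673).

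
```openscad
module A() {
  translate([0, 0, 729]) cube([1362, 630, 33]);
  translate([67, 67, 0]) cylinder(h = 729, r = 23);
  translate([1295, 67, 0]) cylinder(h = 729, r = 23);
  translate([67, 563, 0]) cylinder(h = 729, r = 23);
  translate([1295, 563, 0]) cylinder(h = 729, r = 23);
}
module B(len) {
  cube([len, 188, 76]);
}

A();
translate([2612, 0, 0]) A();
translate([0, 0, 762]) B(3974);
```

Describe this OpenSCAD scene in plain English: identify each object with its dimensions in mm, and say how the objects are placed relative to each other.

A is a rectangular dining table. The top is 1362×630×33 mm with its upper surface at z = 762 mm. It stands on four round legs of 46 mm diameter, each leg's bounding box inset 44 mm from the nearest pair of top edges, running from the floor to the underside of the top.

B is a rectangular beam 3974 mm long (x), 188 mm deep (y), 76 mm thick (z).

The beam spans the tops of two tables placed 1250 mm apart, resting at z = 762 mm.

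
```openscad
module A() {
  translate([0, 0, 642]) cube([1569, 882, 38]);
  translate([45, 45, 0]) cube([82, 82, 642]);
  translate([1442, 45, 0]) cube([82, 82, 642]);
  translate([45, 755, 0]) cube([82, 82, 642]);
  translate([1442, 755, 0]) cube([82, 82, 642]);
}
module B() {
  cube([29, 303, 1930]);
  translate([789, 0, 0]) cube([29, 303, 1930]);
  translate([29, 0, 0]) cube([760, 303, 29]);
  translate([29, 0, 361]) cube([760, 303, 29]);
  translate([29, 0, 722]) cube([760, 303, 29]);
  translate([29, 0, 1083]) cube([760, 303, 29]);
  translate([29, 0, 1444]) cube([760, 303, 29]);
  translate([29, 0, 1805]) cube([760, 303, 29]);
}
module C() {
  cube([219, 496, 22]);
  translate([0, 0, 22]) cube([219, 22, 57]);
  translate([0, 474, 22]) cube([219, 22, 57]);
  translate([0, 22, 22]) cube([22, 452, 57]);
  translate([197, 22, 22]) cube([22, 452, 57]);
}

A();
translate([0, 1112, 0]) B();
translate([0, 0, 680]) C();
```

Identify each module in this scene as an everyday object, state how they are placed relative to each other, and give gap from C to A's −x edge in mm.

The open box's min-x is at 0; the table's min-x is 0; gap = 0 mm.

A is a table. B is a bookshelf. C is an open box. The bookshelf is on the floor beside the table on its +y side. The open box is on top of the table. The gap from the open box to the table's −x edge is 0 mm.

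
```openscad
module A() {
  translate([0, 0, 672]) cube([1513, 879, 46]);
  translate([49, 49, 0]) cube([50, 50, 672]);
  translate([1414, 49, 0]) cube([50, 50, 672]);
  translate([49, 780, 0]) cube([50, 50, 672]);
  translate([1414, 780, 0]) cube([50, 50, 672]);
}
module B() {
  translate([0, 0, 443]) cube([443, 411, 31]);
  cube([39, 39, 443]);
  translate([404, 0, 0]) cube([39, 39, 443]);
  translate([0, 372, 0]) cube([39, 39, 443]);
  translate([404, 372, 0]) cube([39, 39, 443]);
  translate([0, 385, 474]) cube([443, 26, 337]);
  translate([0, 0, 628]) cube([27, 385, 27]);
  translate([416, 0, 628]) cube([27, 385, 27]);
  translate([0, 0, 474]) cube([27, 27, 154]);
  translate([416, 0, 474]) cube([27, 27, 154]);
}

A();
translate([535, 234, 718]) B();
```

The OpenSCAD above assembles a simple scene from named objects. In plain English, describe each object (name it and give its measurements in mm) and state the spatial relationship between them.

A is a table: top 1513 mm (x) × 879 mm (y), 46 mm thick, upper face at z = 718 mm, on four 50×50 mm square legs, each inset 49 mm from the nearest pair of top edges, running from z = 0 to the bottom of the top.

B is a chair. The seat is a 443×411×31 mm slab with its top at z = 474 mm, on four 39×39 mm corner legs (flush with the seat edges, standing on z = 0). A flat backrest 26 mm thick, 337 mm tall, spans the full seat width and rises from the seat top along its +y edge, rear face flush with the rear of the seat. Two armrests of 27×27 mm section run along each side from the seat's front edge to the front of the backrest, top faces 181 mm above the seat top and outer faces flush with the seat's x-edges; a 27×27 mm post under the front of each armrest stands on the seat at the front corner.

The chair is on top of the table, centred.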